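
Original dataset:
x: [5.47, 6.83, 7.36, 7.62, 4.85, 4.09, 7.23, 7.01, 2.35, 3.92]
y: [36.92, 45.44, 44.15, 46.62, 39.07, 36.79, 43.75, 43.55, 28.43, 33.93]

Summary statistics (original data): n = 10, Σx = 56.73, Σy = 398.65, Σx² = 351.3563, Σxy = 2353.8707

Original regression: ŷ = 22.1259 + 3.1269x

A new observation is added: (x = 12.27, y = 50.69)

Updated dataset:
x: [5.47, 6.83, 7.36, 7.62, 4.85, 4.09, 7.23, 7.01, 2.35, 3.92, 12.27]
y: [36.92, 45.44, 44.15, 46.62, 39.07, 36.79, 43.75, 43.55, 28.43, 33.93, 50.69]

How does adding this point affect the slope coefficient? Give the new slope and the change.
Adding the point moves β₁ from 3.1269 to 2.2760, i.e. it decreases by 0.8509 (-27.2%).

The new point has HIGH LEVERAGE: x = 12.27 is far from the original mean x̄ = 56.73/10 ≈ 5.67 (original range [2.35, 7.62]).

Step 1: Update the sums with the new point (n goes from 10 to 11)
Σx  = 56.73 + 12.27 = 69.00
Σy  = 398.65 + 50.69 = 449.34
Σx² = 351.3563 + 12.27² = 351.3563 + 150.5529 = 501.9092
Σxy = 2353.8707 + 12.27×50.69 = 2353.8707 + 621.9663 = 2975.8370

Step 2: Recompute the slope with b₁ = (nΣxy − ΣxΣy) / (nΣx² − (Σx)²)
Numerator   = 11×2975.8370 − 69.00×449.34 = 32734.2070 − 31004.4600 = 1729.7470
Denominator = 11×501.9092 − 69.00² = 5521.0012 − 4761.0000 = 760.0012
b₁(new) = 1729.7470 / 760.0012 = 2.2760

(Same formula on the original sums: (10×2353.8707 − 56.73×398.65) / (10×351.3563 − 56.73²) = 923.2925 / 295.2701 = 3.1269, matching the given fit.)

Step 3: Change in slope
Δβ₁ = 2.2760 − 3.1269 = -0.8509
Relative change = -0.8509 / 3.1269 × 100% = -27.2%
→ the slope decreases when the point is added.

Because the point sits below the extension of the original line at a high-leverage x, it tilts the fit down.
In practice: refit with and without it and report both if conclusions differ.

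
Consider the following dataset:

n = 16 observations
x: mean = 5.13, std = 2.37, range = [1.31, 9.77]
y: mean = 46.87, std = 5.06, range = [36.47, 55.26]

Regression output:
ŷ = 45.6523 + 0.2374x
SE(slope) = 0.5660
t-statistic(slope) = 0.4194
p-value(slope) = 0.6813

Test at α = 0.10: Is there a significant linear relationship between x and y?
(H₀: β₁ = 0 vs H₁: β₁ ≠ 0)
Since p-value = 0.6813 ≥ α = 0.10, fail to reject H₀ — the slope is not significantly different from 0.

Hypothesis test for the slope coefficient:

H₀: β₁ = 0 (no linear relationship)
H₁: β₁ ≠ 0 (linear relationship exists)

Test statistic: t = β̂₁ / SE(β̂₁) = 0.2374 / 0.5660 = 0.4194

p = 0.6813: how often a slope estimate this far from 0 (in SE units) would arise by chance if β₁ were truly 0.

Decision rule: reject H₀ if p-value < α.
p-value = 0.6813 ≥ α = 0.10 → fail to reject H₀.

At α = 0.10 the data do not provide convincing evidence of a nonzero slope.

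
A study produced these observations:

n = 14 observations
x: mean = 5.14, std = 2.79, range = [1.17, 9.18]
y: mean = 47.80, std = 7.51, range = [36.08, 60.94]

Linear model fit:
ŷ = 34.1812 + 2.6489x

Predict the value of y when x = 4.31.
ŷ = 45.5980

x = 4.31 lies inside the observed range [1.17, 9.18], so the fitted equation applies directly:

ŷ = 34.1812 + 2.6489 × 4.31
ŷ = 34.1812 + 11.4168
ŷ = 45.5980

This is a point prediction; actual observations scatter around it by roughly the residual standard deviation.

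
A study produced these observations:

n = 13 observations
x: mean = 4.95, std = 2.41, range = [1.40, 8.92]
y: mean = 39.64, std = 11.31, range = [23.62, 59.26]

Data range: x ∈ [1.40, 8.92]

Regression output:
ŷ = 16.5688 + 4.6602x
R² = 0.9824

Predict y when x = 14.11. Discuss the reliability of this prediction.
ŷ = 82.3242 (extrapolation — x = 14.11 lies outside [1.40, 8.92], so reliability is low).

Prediction calculation:
ŷ = 16.5688 + 4.6602 × 14.11
ŷ = 82.3242

Reliability:
- Data range: x ∈ [1.40, 8.92]
- Prediction point: x = 14.11 is 5.19 units above the observed range → this is EXTRAPOLATION, not interpolation

Why that matters here:
- There are no observations near this x to validate the fitted line there
- Real relationships often flatten, saturate, or turn nonlinear at extremes

Report the number if required, but flag clearly that it is an extrapolation.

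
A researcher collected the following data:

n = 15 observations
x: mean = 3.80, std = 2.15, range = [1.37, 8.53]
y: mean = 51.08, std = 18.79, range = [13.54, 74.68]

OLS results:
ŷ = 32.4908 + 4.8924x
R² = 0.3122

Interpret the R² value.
About 31.22% of the variability in y is accounted for by the regression on x (R² = 0.3122) — a moderate linear fit.

R² = 1 − SS_res/SS_tot compares the residual scatter to the total scatter of y about its mean.

Here R² = 0.3122:
- Explained: 31.22% of the variation in y
- Unexplained (residual): 100% − 31.22% = 68.78%
- Rule of thumb (below 0.3 weak; 0.3 to below 0.7 moderate; 0.7 and above strong) → moderate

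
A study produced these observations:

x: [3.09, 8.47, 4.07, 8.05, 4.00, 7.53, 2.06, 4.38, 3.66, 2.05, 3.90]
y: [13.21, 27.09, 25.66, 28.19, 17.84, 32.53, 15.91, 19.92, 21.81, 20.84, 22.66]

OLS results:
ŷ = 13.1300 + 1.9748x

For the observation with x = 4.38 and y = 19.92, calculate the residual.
Residual = -1.8596

The residual is the difference between the actual value and the predicted value:

Residual = y - ŷ

Step 1: Calculate predicted value
ŷ = 13.1300 + 1.9748 × 4.38
ŷ = 21.7796

Step 2: Calculate residual
Residual = 19.92 - 21.7796
Residual = -1.8596

The residual is negative, so the observed y = 19.92 sits below the regression line (the line overestimates it by 1.8596).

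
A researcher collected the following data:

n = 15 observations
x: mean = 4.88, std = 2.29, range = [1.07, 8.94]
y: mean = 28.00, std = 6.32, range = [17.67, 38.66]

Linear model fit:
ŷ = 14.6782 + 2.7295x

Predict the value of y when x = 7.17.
ŷ = 34.2487

Plug x = 7.17 into the fitted line:

ŷ = 14.6782 + 2.7295 × 7.17
ŷ = 14.6782 + 19.5705
ŷ = 34.2487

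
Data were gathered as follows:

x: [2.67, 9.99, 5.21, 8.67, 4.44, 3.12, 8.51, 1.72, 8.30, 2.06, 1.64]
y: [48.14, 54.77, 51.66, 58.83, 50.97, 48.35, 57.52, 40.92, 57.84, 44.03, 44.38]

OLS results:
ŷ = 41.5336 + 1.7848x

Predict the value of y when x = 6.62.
ŷ = 53.3490

To predict y for x = 6.62, substitute into the regression equation:

ŷ = 41.5336 + 1.7848 × 6.62
ŷ = 41.5336 + 11.8154
ŷ = 53.3490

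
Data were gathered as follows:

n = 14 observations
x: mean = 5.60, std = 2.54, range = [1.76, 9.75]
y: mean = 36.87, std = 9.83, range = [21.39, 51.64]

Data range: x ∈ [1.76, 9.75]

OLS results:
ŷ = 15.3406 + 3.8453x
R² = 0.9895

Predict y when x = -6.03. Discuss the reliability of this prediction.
ŷ = -7.8466 (extrapolation — x = -6.03 lies outside [1.76, 9.75], so reliability is low).

Prediction calculation:
ŷ = 15.3406 + 3.8453 × (-6.03)
ŷ = -7.8466

Reliability:
- Data range: x ∈ [1.76, 9.75]
- Prediction point: x = -6.03 is 7.79 units below the observed range → this is EXTRAPOLATION, not interpolation

Why that matters here:
- R² describes fit only over the sampled x values; it says nothing about behaviour beyond them
- There are no observations near this x to validate the fitted line there
- The standard error of prediction grows with (x − x̄)², and x = -6.03 is far from x̄ = 5.60

A defensible statement: 'if the linear trend continued to x = -6.03, y would be about -7.8466' — the premise is untested.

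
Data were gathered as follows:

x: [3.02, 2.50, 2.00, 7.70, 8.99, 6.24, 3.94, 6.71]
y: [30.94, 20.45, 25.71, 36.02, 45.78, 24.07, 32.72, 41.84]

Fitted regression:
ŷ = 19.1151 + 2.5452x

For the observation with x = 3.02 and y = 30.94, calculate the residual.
Residual = 4.1384

The residual is the difference between the actual value and the predicted value:

Residual = y - ŷ

Step 1: Calculate predicted value
ŷ = 19.1151 + 2.5452 × 3.02
ŷ = 26.8016

Step 2: Calculate residual
Residual = 30.94 - 26.8016
Residual = 4.1384

The residual is positive, so the observed y = 30.94 sits above the regression line (the line underestimates it by 4.1384).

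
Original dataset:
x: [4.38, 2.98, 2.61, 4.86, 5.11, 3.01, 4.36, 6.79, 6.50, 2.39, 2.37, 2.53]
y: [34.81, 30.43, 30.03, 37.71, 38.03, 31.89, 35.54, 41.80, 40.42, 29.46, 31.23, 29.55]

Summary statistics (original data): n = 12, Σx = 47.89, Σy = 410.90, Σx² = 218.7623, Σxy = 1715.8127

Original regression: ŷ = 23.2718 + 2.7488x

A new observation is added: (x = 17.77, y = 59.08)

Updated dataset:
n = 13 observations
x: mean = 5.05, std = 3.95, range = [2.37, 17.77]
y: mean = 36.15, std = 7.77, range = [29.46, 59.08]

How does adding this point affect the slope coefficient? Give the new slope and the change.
New slope β₁ = 1.9315 versus 2.7488 before: a change of -0.8173 (-29.7%).

x = 17.77 lies well outside the original x-range [2.37, 6.79] (x̄ ≈ 3.99), so this observation has high leverage and can move the slope substantially.

Step 1: Update the sums with the new point (n goes from 12 to 13)
Σx  = 47.89 + 17.77 = 65.66
Σy  = 410.90 + 59.08 = 469.98
Σx² = 218.7623 + 17.77² = 218.7623 + 315.7729 = 534.5352
Σxy = 1715.8127 + 17.77×59.08 = 1715.8127 + 1049.8516 = 2765.6643

Step 2: Recompute the slope with b₁ = (nΣxy − ΣxΣy) / (nΣx² − (Σx)²)
Numerator   = 13×2765.6643 − 65.66×469.98 = 35953.6359 − 30858.8868 = 5094.7491
Denominator = 13×534.5352 − 65.66² = 6948.9576 − 4311.2356 = 2637.7220
b₁(new) = 5094.7491 / 2637.7220 = 1.9315

(Same formula on the original sums: (12×1715.8127 − 47.89×410.90) / (12×218.7623 − 47.89²) = 911.7514 / 331.6955 = 2.7488, matching the given fit.)

Step 3: Change in slope
Δβ₁ = 1.9315 − 2.7488 = -0.8173
Relative change = -0.8173 / 2.7488 × 100% = -29.7%
→ the slope decreases when the point is added.

A high-leverage point only changes the slope if it is off the original line; here y = 59.08 is below the original trend, so the slope decreases.
In practice: examine leverage (hᵢ) and Cook's distance rather than deleting it automatically; investigate whether it comes from the same population as the rest of the sample.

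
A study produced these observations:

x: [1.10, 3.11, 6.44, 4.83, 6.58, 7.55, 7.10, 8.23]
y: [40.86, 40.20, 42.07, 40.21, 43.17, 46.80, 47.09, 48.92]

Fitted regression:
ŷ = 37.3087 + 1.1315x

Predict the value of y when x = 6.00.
ŷ = 44.0977

To predict y for x = 6.00, substitute into the regression equation:

ŷ = 37.3087 + 1.1315 × 6.00
ŷ = 37.3087 + 6.7890
ŷ = 44.0977

This is a point prediction; actual observations scatter around it by roughly the residual standard deviation.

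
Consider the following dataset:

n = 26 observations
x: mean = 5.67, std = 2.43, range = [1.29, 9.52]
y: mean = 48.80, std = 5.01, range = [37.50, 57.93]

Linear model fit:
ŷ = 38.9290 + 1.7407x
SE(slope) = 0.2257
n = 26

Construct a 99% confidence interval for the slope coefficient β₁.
The 99% CI for β₁ is (1.1094, 2.3720)

Confidence interval for the slope:

The 99% CI for β₁ is: β̂₁ ± t*(α/2, n-2) × SE(β̂₁)

Step 1: Find critical t-value
- Confidence level = 0.99
- Degrees of freedom = n - 2 = 26 - 2 = 24
- t*(α/2, 24) = 2.7969

Step 2: Calculate margin of error
Margin = 2.7969 × 0.2257 = 0.6313

Step 3: Construct interval
CI = 1.7407 ± 0.6313
CI = (1.1094, 2.3720)

Interpretation: each one-unit increase in x is associated with a change in mean y of between 1.1094 and 2.3720, with 99% confidence.
The interval does not include 0, suggesting a significant linear relationship.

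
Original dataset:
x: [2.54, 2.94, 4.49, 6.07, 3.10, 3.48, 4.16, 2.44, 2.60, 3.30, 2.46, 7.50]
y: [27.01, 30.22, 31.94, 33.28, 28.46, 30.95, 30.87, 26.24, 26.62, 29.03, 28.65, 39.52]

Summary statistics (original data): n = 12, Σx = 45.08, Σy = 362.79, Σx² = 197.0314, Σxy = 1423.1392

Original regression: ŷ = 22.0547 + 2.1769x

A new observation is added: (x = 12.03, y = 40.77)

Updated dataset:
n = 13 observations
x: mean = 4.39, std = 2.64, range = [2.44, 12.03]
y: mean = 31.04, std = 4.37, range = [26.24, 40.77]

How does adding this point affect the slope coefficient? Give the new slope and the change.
Adding the point moves β₁ from 2.1769 to 1.5488, i.e. it decreases by 0.6281 (-28.9%).

x = 12.03 lies well outside the original x-range [2.44, 7.50] (x̄ ≈ 3.76), so this observation has high leverage and can move the slope substantially.

Step 1: Update the sums with the new point (n goes from 12 to 13)
Σx  = 45.08 + 12.03 = 57.11
Σy  = 362.79 + 40.77 = 403.56
Σx² = 197.0314 + 12.03² = 197.0314 + 144.7209 = 341.7523
Σxy = 1423.1392 + 12.03×40.77 = 1423.1392 + 490.4631 = 1913.6023

Step 2: Recompute the slope with b₁ = (nΣxy − ΣxΣy) / (nΣx² − (Σx)²)
Numerator   = 13×1913.6023 − 57.11×403.56 = 24876.8299 − 23047.3116 = 1829.5183
Denominator = 13×341.7523 − 57.11² = 4442.7799 − 3261.5521 = 1181.2278
b₁(new) = 1829.5183 / 1181.2278 = 1.5488

(Same formula on the original sums: (12×1423.1392 − 45.08×362.79) / (12×197.0314 − 45.08²) = 723.0972 / 332.1704 = 2.1769, matching the given fit.)

Step 3: Change in slope
Δβ₁ = 1.5488 − 2.1769 = -0.6281
Relative change = -0.6281 / 2.1769 × 100% = -28.9%
→ the slope decreases when the point is added.

Because the point sits below the extension of the original line at a high-leverage x, it tilts the fit down.
In practice: check such a point for data-entry or measurement error.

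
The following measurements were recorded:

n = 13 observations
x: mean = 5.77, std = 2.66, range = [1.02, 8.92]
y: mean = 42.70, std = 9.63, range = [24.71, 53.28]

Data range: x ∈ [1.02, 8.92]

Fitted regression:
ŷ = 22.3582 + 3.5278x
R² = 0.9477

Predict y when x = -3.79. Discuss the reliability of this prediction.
ŷ = 8.9878 (extrapolation — x = -3.79 lies outside [1.02, 8.92], so reliability is low).

Prediction calculation:
ŷ = 22.3582 + 3.5278 × (-3.79)
ŷ = 8.9878

Reliability:
- Data range: x ∈ [1.02, 8.92]
- Prediction point: x = -3.79 is 4.81 units below the observed range → this is EXTRAPOLATION, not interpolation

Why that matters here:
- R² describes fit only over the sampled x values; it says nothing about behaviour beyond them
- Real relationships often flatten, saturate, or turn nonlinear at extremes
- There are no observations near this x to validate the fitted line there

Report the number if required, but flag clearly that it is an extrapolation.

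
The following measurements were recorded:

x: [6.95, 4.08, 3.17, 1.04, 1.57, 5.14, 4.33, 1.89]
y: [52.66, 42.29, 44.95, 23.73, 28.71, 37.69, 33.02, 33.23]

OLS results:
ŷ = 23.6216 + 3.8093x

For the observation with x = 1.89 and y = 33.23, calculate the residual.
Residual = 2.4088

The residual is the difference between the actual value and the predicted value:

Residual = y - ŷ

Step 1: Calculate predicted value
ŷ = 23.6216 + 3.8093 × 1.89
ŷ = 30.8212

Step 2: Calculate residual
Residual = 33.23 - 30.8212
Residual = 2.4088

The residual is positive, so the observed y = 33.23 sits above the regression line (the line underestimates it by 2.4088).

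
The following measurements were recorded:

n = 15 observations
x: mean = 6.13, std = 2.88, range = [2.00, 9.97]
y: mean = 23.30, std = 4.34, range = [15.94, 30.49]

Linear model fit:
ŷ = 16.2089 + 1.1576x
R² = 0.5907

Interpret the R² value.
About 59.07% of the variability in y is accounted for by the regression on x (R² = 0.5907) — a moderate linear fit.

The coefficient of determination R² is the fraction of the total variation in y that the fitted line accounts for.

Here R² = 0.5907:
- Explained: 59.07% of the variation in y
- Unexplained (residual): 100% − 59.07% = 40.93%
- Rule of thumb (below 0.3 weak; 0.3 to below 0.7 moderate; 0.7 and above strong) → moderate

Equivalently, for simple linear regression R² = r², so |r| = √0.5907 ≈ 0.7686.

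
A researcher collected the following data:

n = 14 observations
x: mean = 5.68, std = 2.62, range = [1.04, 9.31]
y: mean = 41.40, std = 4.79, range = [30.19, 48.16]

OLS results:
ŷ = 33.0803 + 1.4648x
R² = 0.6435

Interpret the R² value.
The model explains 64.35% of the variance in y (R² = 0.6435), leaving 35.65% unexplained; the fit is moderate.

The coefficient of determination R² is the fraction of the total variation in y that the fitted line accounts for.

Here R² = 0.6435:
- Explained: 64.35% of the variation in y
- Unexplained (residual): 100% − 64.35% = 35.65%
- Rule of thumb (below 0.3 weak; 0.3 to below 0.7 moderate; 0.7 and above strong) → moderate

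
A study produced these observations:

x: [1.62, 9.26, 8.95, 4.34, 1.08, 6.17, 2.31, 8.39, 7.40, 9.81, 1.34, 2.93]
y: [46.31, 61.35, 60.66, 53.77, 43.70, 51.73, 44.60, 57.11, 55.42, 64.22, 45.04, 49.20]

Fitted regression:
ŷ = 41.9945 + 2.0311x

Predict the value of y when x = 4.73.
ŷ = 51.6016

To predict y for x = 4.73, substitute into the regression equation:

ŷ = 41.9945 + 2.0311 × 4.73
ŷ = 41.9945 + 9.6071
ŷ = 51.6016

This is a point prediction; actual observations scatter around it by roughly the residual standard deviation.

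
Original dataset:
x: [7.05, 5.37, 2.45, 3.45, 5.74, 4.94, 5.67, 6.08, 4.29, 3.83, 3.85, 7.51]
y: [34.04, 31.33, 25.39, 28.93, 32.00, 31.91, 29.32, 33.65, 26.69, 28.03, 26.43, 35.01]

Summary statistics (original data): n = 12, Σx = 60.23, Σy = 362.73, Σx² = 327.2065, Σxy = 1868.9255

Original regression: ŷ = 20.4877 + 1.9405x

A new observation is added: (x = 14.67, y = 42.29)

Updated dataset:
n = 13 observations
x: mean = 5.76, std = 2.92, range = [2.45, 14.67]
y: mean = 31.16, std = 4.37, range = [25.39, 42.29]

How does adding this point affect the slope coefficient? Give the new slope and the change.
The slope changes from 1.9405 to 1.4050 (change of -0.5355, or -27.6%).

x = 14.67 lies well outside the original x-range [2.45, 7.51] (x̄ ≈ 5.02), so this observation has high leverage and can move the slope substantially.

Step 1: Update the sums with the new point (n goes from 12 to 13)
Σx  = 60.23 + 14.67 = 74.90
Σy  = 362.73 + 42.29 = 405.02
Σx² = 327.2065 + 14.67² = 327.2065 + 215.2089 = 542.4154
Σxy = 1868.9255 + 14.67×42.29 = 1868.9255 + 620.3943 = 2489.3198

Step 2: Recompute the slope with b₁ = (nΣxy − ΣxΣy) / (nΣx² − (Σx)²)
Numerator   = 13×2489.3198 − 74.90×405.02 = 32361.1574 − 30335.9980 = 2025.1594
Denominator = 13×542.4154 − 74.90² = 7051.4002 − 5610.0100 = 1441.3902
b₁(new) = 2025.1594 / 1441.3902 = 1.4050

(Same formula on the original sums: (12×1868.9255 − 60.23×362.73) / (12×327.2065 − 60.23²) = 579.8781 / 298.8251 = 1.9405, matching the given fit.)

Step 3: Change in slope
Δβ₁ = 1.4050 − 1.9405 = -0.5355
Relative change = -0.5355 / 1.9405 × 100% = -27.6%
→ the slope decreases when the point is added.

Because the point sits below the extension of the original line at a high-leverage x, it tilts the fit down.
In practice: examine leverage (hᵢ) and Cook's distance rather than deleting it automatically.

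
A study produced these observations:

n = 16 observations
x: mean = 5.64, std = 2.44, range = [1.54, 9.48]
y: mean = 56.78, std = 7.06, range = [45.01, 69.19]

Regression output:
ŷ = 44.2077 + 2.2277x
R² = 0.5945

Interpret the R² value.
About 59.45% of the variability in y is accounted for by the regression on x (R² = 0.5945) — a moderate linear fit.

The coefficient of determination R² is the fraction of the total variation in y that the fitted line accounts for.

Here R² = 0.5945:
- Explained: 59.45% of the variation in y
- Unexplained (residual): 100% − 59.45% = 40.55%
- Rule of thumb (below 0.3 weak; 0.3 to below 0.7 moderate; 0.7 and above strong) → moderate

Note: R² says nothing about causation, and a high R² does not by itself mean the linear form is appropriate — check the residuals.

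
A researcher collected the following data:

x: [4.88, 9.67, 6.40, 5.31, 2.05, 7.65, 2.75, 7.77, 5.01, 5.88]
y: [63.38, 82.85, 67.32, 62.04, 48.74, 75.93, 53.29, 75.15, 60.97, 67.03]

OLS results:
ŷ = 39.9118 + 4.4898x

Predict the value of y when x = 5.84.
ŷ = 66.1322

x = 5.84 lies inside the observed range [2.05, 9.67], so the fitted equation applies directly:

ŷ = 39.9118 + 4.4898 × 5.84
ŷ = 39.9118 + 26.2204
ŷ = 66.1322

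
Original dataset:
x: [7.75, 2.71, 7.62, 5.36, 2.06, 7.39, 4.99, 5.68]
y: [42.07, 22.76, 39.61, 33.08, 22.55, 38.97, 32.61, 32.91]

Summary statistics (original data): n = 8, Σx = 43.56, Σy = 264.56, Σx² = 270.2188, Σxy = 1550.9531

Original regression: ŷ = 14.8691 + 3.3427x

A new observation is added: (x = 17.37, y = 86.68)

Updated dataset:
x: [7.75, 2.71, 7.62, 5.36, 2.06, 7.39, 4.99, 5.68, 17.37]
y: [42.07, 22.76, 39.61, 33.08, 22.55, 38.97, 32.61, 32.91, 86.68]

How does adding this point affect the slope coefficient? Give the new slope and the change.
New slope β₁ = 4.2567 versus 3.3427 before: a change of +0.9140 (+27.3%).

The new point has HIGH LEVERAGE: x = 17.37 is far from the original mean x̄ = 43.56/8 ≈ 5.45 (original range [2.06, 7.75]).

Step 1: Update the sums with the new point (n goes from 8 to 9)
Σx  = 43.56 + 17.37 = 60.93
Σy  = 264.56 + 86.68 = 351.24
Σx² = 270.2188 + 17.37² = 270.2188 + 301.7169 = 571.9357
Σxy = 1550.9531 + 17.37×86.68 = 1550.9531 + 1505.6316 = 3056.5847

Step 2: Recompute the slope with b₁ = (nΣxy − ΣxΣy) / (nΣx² − (Σx)²)
Numerator   = 9×3056.5847 − 60.93×351.24 = 27509.2623 − 21401.0532 = 6108.2091
Denominator = 9×571.9357 − 60.93² = 5147.4213 − 3712.4649 = 1434.9564
b₁(new) = 6108.2091 / 1434.9564 = 4.2567

(Same formula on the original sums: (8×1550.9531 − 43.56×264.56) / (8×270.2188 − 43.56²) = 883.3912 / 264.2768 = 3.3427, matching the given fit.)

Step 3: Change in slope
Δβ₁ = 4.2567 − 3.3427 = +0.9140
Relative change = +0.9140 / 3.3427 × 100% = +27.3%
→ the slope increases when the point is added.

A high-leverage point only changes the slope if it is off the original line; here y = 86.68 is above the original trend, so the slope increases.
In practice: investigate whether it comes from the same population as the rest of the sample; examine leverage (hᵢ) and Cook's distance rather than deleting it automatically.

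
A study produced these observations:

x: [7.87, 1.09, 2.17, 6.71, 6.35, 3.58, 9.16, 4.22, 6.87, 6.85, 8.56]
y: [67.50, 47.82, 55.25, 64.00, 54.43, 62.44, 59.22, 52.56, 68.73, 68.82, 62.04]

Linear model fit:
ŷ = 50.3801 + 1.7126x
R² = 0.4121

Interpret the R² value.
R² = 0.4121 means 41.21% of the variation in y is explained by the linear relationship with x. This indicates a moderate fit.

R² (coefficient of determination) measures the proportion of variance in y explained by the regression model.

Here R² = 0.4121:
- Explained: 41.21% of the variation in y
- Unexplained (residual): 100% − 41.21% = 58.79%
- Rule of thumb (below 0.3 weak; 0.3 to below 0.7 moderate; 0.7 and above strong) → moderate

Note: R² says nothing about causation, and a high R² does not by itself mean the linear form is appropriate — check the residuals.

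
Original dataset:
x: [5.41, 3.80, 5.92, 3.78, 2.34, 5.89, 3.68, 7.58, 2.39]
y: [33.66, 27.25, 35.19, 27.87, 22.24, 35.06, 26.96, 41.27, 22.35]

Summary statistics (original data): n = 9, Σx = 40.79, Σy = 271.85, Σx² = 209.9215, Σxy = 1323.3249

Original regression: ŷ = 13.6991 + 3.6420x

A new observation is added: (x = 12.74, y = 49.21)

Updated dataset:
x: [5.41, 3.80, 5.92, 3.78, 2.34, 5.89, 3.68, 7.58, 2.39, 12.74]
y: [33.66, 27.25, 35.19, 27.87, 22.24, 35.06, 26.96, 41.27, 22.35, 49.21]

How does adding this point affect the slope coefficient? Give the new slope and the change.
The slope changes from 3.6420 to 2.7033 (change of -0.9387, or -25.8%).

x = 12.74 lies well outside the original x-range [2.34, 7.58] (x̄ ≈ 4.53), so this observation has high leverage and can move the slope substantially.

Step 1: Update the sums with the new point (n goes from 9 to 10)
Σx  = 40.79 + 12.74 = 53.53
Σy  = 271.85 + 49.21 = 321.06
Σx² = 209.9215 + 12.74² = 209.9215 + 162.3076 = 372.2291
Σxy = 1323.3249 + 12.74×49.21 = 1323.3249 + 626.9354 = 1950.2603

Step 2: Recompute the slope with b₁ = (nΣxy − ΣxΣy) / (nΣx² − (Σx)²)
Numerator   = 10×1950.2603 − 53.53×321.06 = 19502.6030 − 17186.3418 = 2316.2612
Denominator = 10×372.2291 − 53.53² = 3722.2910 − 2865.4609 = 856.8301
b₁(new) = 2316.2612 / 856.8301 = 2.7033

(Same formula on the original sums: (9×1323.3249 − 40.79×271.85) / (9×209.9215 − 40.79²) = 821.1626 / 225.4694 = 3.6420, matching the given fit.)

Step 3: Change in slope
Δβ₁ = 2.7033 − 3.6420 = -0.9387
Relative change = -0.9387 / 3.6420 × 100% = -25.8%
→ the slope decreases when the point is added.

Because the point sits below the extension of the original line at a high-leverage x, it tilts the fit down.
In practice: examine leverage (hᵢ) and Cook's distance rather than deleting it automatically; investigate whether it comes from the same population as the rest of the sample.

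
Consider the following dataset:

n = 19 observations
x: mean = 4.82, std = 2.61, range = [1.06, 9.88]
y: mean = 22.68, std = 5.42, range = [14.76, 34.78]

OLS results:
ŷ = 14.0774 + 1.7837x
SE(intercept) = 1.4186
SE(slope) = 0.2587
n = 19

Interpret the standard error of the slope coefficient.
SE(slope) = 0.2587 measures the uncertainty in the estimated slope. The coefficient is estimated precisely (SE/|β̂₁| = 14.5%).

What SE measures:
- The standard error quantifies the sampling variability of the coefficient estimate
- It is the estimated standard deviation of β̂₁ across hypothetical repeated samples of the same size
- Smaller SE → more precise estimate

Relative precision:
- SE / |β̂₁| = 0.2587 / 1.7837 = 14.5%
- Rule of thumb (under 20%: precise; 20% to under 50%: moderately precise; 50% or more: imprecise) → precise

Link to the t-test: t = β̂₁ / SE(β̂₁) = 1.7837 / 0.2587 = 6.8949, the statistic for H₀: β₁ = 0.

What drives SE(β̂₁): wider spread of x values → smaller SE.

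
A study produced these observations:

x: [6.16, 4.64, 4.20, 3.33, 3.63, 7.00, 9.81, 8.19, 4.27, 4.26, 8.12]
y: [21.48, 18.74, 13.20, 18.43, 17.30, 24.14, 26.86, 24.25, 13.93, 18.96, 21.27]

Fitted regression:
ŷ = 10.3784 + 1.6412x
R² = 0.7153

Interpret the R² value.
R² = 0.7153 means 71.53% of the variation in y is explained by the linear relationship with x. This indicates a strong fit.

R² (coefficient of determination) measures the proportion of variance in y explained by the regression model.

Here R² = 0.7153:
- Explained: 71.53% of the variation in y
- Unexplained (residual): 100% − 71.53% = 28.47%
- Rule of thumb (below 0.3 weak; 0.3 to below 0.7 moderate; 0.7 and above strong) → strong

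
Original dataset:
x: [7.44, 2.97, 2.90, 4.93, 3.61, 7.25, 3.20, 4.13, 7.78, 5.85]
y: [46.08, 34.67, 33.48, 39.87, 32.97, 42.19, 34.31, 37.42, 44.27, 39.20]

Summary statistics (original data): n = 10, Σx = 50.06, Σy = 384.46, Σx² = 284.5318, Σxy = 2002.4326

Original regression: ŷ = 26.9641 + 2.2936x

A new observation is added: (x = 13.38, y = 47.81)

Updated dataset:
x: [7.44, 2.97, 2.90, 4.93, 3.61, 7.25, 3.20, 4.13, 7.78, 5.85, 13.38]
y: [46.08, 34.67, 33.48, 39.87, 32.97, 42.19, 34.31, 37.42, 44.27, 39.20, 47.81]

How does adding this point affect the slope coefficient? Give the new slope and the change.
Adding the point moves β₁ from 2.2936 to 1.5265, i.e. it decreases by 0.7671 (-33.4%).

The new point has HIGH LEVERAGE: x = 13.38 is far from the original mean x̄ = 50.06/10 ≈ 5.01 (original range [2.90, 7.78]).

Step 1: Update the sums with the new point (n goes from 10 to 11)
Σx  = 50.06 + 13.38 = 63.44
Σy  = 384.46 + 47.81 = 432.27
Σx² = 284.5318 + 13.38² = 284.5318 + 179.0244 = 463.5562
Σxy = 2002.4326 + 13.38×47.81 = 2002.4326 + 639.6978 = 2642.1304

Step 2: Recompute the slope with b₁ = (nΣxy − ΣxΣy) / (nΣx² − (Σx)²)
Numerator   = 11×2642.1304 − 63.44×432.27 = 29063.4344 − 27423.2088 = 1640.2256
Denominator = 11×463.5562 − 63.44² = 5099.1182 − 4024.6336 = 1074.4846
b₁(new) = 1640.2256 / 1074.4846 = 1.5265

(Same formula on the original sums: (10×2002.4326 − 50.06×384.46) / (10×284.5318 − 50.06²) = 778.2584 / 339.3144 = 2.2936, matching the given fit.)

Step 3: Change in slope
Δβ₁ = 1.5265 − 2.2936 = -0.7671
Relative change = -0.7671 / 2.2936 × 100% = -33.4%
→ the slope decreases when the point is added.

A high-leverage point only changes the slope if it is off the original line; here y = 47.81 is below the original trend, so the slope decreases.
In practice: check such a point for data-entry or measurement error; investigate whether it comes from the same population as the rest of the sample.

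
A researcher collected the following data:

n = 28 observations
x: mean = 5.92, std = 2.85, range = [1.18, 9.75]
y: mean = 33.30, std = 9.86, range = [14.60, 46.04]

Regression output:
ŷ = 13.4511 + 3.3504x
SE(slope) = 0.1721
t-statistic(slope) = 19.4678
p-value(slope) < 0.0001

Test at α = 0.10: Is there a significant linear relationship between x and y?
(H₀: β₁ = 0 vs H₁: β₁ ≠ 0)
p-value < 0.0001 < α = 0.10, so we reject H₀. The relationship is significant.

Hypothesis test for the slope coefficient:

H₀: β₁ = 0 (no linear relationship)
H₁: β₁ ≠ 0 (linear relationship exists)

Test statistic: t = β̂₁ / SE(β̂₁) = 3.3504 / 0.1721 = 19.4678

p < 0.0001: how often a slope estimate this far from 0 (in SE units) would arise by chance if β₁ were truly 0.

Decision rule: reject H₀ if p-value < α.
p-value < 0.0001 < α = 0.10 → reject H₀.

At α = 0.10 the data do provide convincing evidence of a nonzero slope.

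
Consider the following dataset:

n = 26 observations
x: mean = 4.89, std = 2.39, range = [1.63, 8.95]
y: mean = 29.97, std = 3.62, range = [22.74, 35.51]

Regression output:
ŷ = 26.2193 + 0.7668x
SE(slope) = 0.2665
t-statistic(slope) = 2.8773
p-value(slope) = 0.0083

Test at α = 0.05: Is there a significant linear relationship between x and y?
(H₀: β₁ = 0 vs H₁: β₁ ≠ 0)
p-value = 0.0083 < α = 0.05, so we reject H₀. The relationship is significant.

Hypothesis test for the slope coefficient:

H₀: β₁ = 0 (no linear relationship)
H₁: β₁ ≠ 0 (linear relationship exists)

Test statistic: t = β̂₁ / SE(β̂₁) = 0.7668 / 0.2665 = 2.8773

p = 0.0083: how often a slope estimate this far from 0 (in SE units) would arise by chance if β₁ were truly 0.

Decision rule: reject H₀ if p-value < α.
p-value = 0.0083 < α = 0.05 → reject H₀.

At α = 0.05 the data do provide convincing evidence of a nonzero slope.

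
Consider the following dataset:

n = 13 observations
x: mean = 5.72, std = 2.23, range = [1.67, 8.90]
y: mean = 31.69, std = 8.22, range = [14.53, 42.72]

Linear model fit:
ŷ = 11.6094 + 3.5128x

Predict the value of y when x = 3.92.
ŷ = 25.3796

x = 3.92 lies inside the observed range [1.67, 8.90], so the fitted equation applies directly:

ŷ = 11.6094 + 3.5128 × 3.92
ŷ = 11.6094 + 13.7702
ŷ = 25.3796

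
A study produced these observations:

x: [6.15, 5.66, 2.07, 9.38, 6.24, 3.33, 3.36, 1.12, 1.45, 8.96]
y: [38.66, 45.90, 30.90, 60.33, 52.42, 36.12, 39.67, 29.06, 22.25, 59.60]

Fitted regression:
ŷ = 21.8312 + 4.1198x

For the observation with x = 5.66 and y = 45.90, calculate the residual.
Residual = 0.7507

The residual is the difference between the actual value and the predicted value:

Residual = y - ŷ

Step 1: Calculate predicted value
ŷ = 21.8312 + 4.1198 × 5.66
ŷ = 45.1493

Step 2: Calculate residual
Residual = 45.90 - 45.1493
Residual = 0.7507

Interpretation: the model underestimates the actual value by 0.7507 at this point (positive residual → observation lies above the fitted line).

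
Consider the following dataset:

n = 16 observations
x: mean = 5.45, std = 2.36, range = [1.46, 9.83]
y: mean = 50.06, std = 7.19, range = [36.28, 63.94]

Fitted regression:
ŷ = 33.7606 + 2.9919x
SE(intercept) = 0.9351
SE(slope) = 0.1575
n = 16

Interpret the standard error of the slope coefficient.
SE(slope) = 0.1575 measures the uncertainty in the estimated slope. The coefficient is estimated precisely (SE/|β̂₁| = 5.3%).

SE(β̂₁) = 0.1575 says: if we drew many samples of n = 16 from the same population and refit each time, the fitted slopes would scatter with a standard deviation of roughly 0.1575 around the true β₁.

Relative precision:
- SE / |β̂₁| = 0.1575 / 2.9919 = 5.3%
- Rule of thumb (under 20%: precise; 20% to under 50%: moderately precise; 50% or more: imprecise) → precise

Rough 95% range (±2 SE): 2.9919 ± 0.3150 → (2.6769, 3.3069).

What drives SE(β̂₁): wider spread of x values → smaller SE; larger n (here n = 16) → smaller SE.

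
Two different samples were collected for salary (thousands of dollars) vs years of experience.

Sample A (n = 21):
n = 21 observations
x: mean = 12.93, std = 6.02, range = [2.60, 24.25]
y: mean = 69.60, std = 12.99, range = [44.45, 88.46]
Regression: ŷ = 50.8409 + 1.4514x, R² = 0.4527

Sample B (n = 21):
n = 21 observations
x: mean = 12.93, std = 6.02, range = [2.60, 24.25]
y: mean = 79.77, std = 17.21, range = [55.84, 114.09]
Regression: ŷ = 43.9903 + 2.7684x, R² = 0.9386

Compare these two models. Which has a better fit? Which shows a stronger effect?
Model B has the better fit (R² = 0.9386 vs 0.4527). Model B shows the stronger effect (|β₁| = 2.7684 vs 1.4514).

Model Comparison:

Which explains more variance? (R²)
- Model A: R² = 0.4527 → 45.27% of variance in salary explained
- Model B: R² = 0.9386 → 93.86% of variance in salary explained
- 0.9386 > 0.4527 → Model B has the better fit

Strength of effect — compare |β₁|:
- Model A: β₁ = 1.4514 → predicted salary rises 1.4514 thousand dollars per additional year of experience
- Model B: β₁ = 2.7684 → predicted salary rises 2.7684 thousand dollars per additional year of experience
- |1.4514| < |2.7684| → Model B shows the stronger marginal effect

Notes:
- The two samples could reflect different populations, time periods, or measurement quality.
- A steeper slope doesn't make a better model if the scatter around the line is large.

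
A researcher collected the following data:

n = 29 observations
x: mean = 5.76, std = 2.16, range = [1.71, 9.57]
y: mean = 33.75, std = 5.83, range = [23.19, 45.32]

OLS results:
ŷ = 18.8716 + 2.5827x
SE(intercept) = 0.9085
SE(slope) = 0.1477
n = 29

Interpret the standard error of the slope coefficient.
The slope 2.5827 is pinned down to within about ±0.1477 (one SE) by these data — relative uncertainty 5.7%, i.e. precise.

SE(β̂₁) = 0.1477 says: if we drew many samples of n = 29 from the same population and refit each time, the fitted slopes would scatter with a standard deviation of roughly 0.1477 around the true β₁.

Relative precision:
- SE / |β̂₁| = 0.1477 / 2.5827 = 5.7%
- Rule of thumb (under 20%: precise; 20% to under 50%: moderately precise; 50% or more: imprecise) → precise

Link to interval estimation: a confidence interval for β₁ is β̂₁ ± t* × 0.1477, so SE sets the half-width per unit of t*.

What drives SE(β̂₁): wider spread of x values → smaller SE; more residual scatter → larger SE; larger n (here n = 29) → smaller SE.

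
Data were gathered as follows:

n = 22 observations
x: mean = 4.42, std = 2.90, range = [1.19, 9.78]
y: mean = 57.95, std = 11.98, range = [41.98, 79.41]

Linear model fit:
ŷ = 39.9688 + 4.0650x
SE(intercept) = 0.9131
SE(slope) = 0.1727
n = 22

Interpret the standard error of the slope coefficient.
SE(β̂₁) = 0.1727 is the estimated standard deviation of the slope estimate across repeated samples; relative to β̂₁ = 4.0650 that is 4.2%, a precise estimate.

What SE measures:
- The standard error quantifies the sampling variability of the coefficient estimate
- It is the estimated standard deviation of β̂₁ across hypothetical repeated samples of the same size
- Smaller SE → more precise estimate

Relative precision:
- SE / |β̂₁| = 0.1727 / 4.0650 = 4.2%
- Rule of thumb (under 20%: precise; 20% to under 50%: moderately precise; 50% or more: imprecise) → precise

Link to interval estimation: a confidence interval for β₁ is β̂₁ ± t* × 0.1727, so SE sets the half-width per unit of t*.

What drives SE(β̂₁): wider spread of x values → smaller SE; more residual scatter → larger SE.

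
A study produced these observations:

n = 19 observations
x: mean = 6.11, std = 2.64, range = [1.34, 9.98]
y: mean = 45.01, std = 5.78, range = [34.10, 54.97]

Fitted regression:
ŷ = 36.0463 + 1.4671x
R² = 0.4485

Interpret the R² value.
The model explains 44.85% of the variance in y (R² = 0.4485), leaving 55.15% unexplained; the fit is moderate.

R² (coefficient of determination) measures the proportion of variance in y explained by the regression model.

Here R² = 0.4485:
- Explained: 44.85% of the variation in y
- Unexplained (residual): 100% − 44.85% = 55.15%
- Rule of thumb (below 0.3 weak; 0.3 to below 0.7 moderate; 0.7 and above strong) → moderate

Note: R² says nothing about causation, and a high R² does not by itself mean the linear form is appropriate — check the residuals.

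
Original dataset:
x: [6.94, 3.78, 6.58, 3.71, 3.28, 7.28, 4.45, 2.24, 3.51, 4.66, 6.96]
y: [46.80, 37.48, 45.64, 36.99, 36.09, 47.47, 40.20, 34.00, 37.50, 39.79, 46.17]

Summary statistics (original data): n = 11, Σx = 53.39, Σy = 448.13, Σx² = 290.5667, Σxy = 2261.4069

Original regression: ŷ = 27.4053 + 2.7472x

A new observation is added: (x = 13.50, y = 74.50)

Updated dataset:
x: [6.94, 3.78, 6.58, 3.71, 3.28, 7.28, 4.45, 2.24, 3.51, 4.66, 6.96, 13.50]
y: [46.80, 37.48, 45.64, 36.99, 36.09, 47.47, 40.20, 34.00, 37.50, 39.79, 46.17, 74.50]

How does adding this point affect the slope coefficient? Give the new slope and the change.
New slope β₁ = 3.5407 versus 2.7472 before: a change of +0.7935 (+28.9%).

The new point has HIGH LEVERAGE: x = 13.50 is far from the original mean x̄ = 53.39/11 ≈ 4.85 (original range [2.24, 7.28]).

Step 1: Update the sums with the new point (n goes from 11 to 12)
Σx  = 53.39 + 13.50 = 66.89
Σy  = 448.13 + 74.50 = 522.63
Σx² = 290.5667 + 13.50² = 290.5667 + 182.2500 = 472.8167
Σxy = 2261.4069 + 13.50×74.50 = 2261.4069 + 1005.7500 = 3267.1569

Step 2: Recompute the slope with b₁ = (nΣxy − ΣxΣy) / (nΣx² − (Σx)²)
Numerator   = 12×3267.1569 − 66.89×522.63 = 39205.8828 − 34958.7207 = 4247.1621
Denominator = 12×472.8167 − 66.89² = 5673.8004 − 4474.2721 = 1199.5283
b₁(new) = 4247.1621 / 1199.5283 = 3.5407

(Same formula on the original sums: (11×2261.4069 − 53.39×448.13) / (11×290.5667 − 53.39²) = 949.8152 / 345.7416 = 2.7472, matching the given fit.)

Step 3: Change in slope
Δβ₁ = 3.5407 − 2.7472 = +0.7935
Relative change = +0.7935 / 2.7472 × 100% = +28.9%
→ the slope increases when the point is added.

A high-leverage point only changes the slope if it is off the original line; here y = 74.50 is above the original trend, so the slope increases.
In practice: check such a point for data-entry or measurement error; refit with and without it and report both if conclusions differ.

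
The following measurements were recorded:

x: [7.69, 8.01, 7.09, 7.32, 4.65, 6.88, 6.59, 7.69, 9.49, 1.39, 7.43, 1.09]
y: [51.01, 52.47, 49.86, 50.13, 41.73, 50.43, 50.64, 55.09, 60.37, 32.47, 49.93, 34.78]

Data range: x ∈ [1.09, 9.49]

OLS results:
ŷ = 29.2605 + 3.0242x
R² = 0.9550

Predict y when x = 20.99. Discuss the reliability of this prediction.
ŷ = 92.7385 (extrapolation — x = 20.99 lies outside [1.09, 9.49], so reliability is low).

Prediction calculation:
ŷ = 29.2605 + 3.0242 × 20.99
ŷ = 92.7385

Reliability:
- Data range: x ∈ [1.09, 9.49]
- Prediction point: x = 20.99 is 11.50 units above the observed range → this is EXTRAPOLATION, not interpolation

Why that matters here:
- Real relationships often flatten, saturate, or turn nonlinear at extremes
- The linear relationship may not hold outside the observed range

The R² = 0.9550 only validates the fit within [1.09, 9.49]; treat ŷ = 92.7385 with caution.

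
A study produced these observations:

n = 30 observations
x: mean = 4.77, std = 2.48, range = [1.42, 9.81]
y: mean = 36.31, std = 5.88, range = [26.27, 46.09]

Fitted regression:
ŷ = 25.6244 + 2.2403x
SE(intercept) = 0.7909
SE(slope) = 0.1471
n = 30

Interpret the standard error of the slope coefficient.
The slope 2.2403 is pinned down to within about ±0.1471 (one SE) by these data — relative uncertainty 6.6%, i.e. precise.

SE(β̂₁) = 0.1471 says: if we drew many samples of n = 30 from the same population and refit each time, the fitted slopes would scatter with a standard deviation of roughly 0.1471 around the true β₁.

Relative precision:
- SE / |β̂₁| = 0.1471 / 2.2403 = 6.6%
- Rule of thumb (under 20%: precise; 20% to under 50%: moderately precise; 50% or more: imprecise) → precise

Link to the t-test: t = β̂₁ / SE(β̂₁) = 2.2403 / 0.1471 = 15.2298, the statistic for H₀: β₁ = 0.

What drives SE(β̂₁): more residual scatter → larger SE; larger n (here n = 30) → smaller SE; wider spread of x values → smaller SE.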